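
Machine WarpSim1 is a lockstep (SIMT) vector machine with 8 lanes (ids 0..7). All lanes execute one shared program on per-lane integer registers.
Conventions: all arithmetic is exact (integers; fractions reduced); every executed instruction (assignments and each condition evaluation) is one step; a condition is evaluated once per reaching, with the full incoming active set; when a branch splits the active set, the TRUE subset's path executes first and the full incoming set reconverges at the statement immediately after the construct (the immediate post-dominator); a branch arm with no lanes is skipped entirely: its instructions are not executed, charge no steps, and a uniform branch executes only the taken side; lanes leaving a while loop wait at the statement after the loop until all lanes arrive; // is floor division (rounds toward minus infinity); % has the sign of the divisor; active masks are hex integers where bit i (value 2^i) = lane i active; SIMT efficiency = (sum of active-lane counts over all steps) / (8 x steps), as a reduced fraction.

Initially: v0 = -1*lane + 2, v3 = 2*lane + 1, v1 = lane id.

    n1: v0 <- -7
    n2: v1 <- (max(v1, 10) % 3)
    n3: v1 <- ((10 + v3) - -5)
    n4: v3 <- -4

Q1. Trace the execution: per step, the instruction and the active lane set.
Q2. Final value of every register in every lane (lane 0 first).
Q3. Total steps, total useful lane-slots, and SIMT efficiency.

step 0: v0 <- -7                     0xff
step 1: v1 <- (max(v1, 10) % 3)      0xff
step 2: v1 <- ((10 + v3) - -5)       0xff
step 3: v3 <- -4                     0xff

Answer: 4 steps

v0: -7,-7,-7,-7,-7,-7,-7,-7
v3: -4,-4,-4,-4,-4,-4,-4,-4
v1: 16,18,20,22,24,26,28,30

steps = 4; useful = 32; efficiency = 32/32 = 1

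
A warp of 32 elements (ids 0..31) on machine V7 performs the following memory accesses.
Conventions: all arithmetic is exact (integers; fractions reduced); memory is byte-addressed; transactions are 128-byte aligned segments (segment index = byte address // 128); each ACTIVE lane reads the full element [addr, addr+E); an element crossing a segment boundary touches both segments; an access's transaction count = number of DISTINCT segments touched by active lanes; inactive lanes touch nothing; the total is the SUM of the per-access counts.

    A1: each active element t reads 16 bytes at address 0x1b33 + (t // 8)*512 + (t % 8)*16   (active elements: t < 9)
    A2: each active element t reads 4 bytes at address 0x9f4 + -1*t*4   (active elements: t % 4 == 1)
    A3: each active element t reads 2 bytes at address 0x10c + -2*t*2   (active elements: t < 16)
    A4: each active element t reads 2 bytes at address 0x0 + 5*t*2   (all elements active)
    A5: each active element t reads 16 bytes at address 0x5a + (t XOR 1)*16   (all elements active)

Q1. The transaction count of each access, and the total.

A1: 3 transactions
A2: 1 transaction
A3: 2 transactions
A4: 3 transactions
A5: 5 transactions

Answer: 3,1,2,3,5; total 14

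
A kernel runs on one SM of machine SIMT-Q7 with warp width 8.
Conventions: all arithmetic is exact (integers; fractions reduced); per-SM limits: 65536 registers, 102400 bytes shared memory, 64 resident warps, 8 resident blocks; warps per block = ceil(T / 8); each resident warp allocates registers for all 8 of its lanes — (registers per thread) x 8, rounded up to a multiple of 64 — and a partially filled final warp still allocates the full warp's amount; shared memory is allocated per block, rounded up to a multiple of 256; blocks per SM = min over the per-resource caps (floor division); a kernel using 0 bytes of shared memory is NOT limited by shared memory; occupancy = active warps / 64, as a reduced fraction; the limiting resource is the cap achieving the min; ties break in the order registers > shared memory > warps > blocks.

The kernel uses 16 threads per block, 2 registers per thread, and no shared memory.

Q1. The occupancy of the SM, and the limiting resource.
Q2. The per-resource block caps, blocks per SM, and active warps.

Answer: occupancy 1/4, limited by blocks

registers: 512 blocks
shared memory: no limit (kernel uses none)
warps: 32 blocks
blocks: 8 blocks

Answer: 8 blocks, 16 active warps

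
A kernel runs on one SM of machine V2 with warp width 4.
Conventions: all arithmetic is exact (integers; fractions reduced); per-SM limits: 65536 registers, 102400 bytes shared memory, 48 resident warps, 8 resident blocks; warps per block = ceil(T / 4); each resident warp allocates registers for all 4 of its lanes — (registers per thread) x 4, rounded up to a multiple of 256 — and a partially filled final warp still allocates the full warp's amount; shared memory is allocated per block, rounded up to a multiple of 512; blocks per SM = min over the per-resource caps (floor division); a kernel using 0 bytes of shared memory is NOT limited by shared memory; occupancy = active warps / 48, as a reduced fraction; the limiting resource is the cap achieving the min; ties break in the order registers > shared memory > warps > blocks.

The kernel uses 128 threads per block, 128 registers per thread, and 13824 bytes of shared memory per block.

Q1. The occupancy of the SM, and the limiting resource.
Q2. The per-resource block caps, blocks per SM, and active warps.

Answer: occupancy 2/3, limited by warps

registers: 4 blocks
shared memory: 7 blocks
warps: 1 block
blocks: 8 blocks

Answer: 1 block, 32 active warps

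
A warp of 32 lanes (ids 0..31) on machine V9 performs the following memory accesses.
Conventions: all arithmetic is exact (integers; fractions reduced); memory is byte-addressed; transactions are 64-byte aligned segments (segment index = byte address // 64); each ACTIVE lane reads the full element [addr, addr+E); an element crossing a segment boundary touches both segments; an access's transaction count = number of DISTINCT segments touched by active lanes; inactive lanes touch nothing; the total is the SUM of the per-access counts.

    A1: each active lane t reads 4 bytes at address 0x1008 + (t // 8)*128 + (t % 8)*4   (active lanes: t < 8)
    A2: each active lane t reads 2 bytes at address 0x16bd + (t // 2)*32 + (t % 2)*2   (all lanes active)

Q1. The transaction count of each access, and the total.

A1: 1 transaction
A2: 9 transactions

Answer: 1,9; total 10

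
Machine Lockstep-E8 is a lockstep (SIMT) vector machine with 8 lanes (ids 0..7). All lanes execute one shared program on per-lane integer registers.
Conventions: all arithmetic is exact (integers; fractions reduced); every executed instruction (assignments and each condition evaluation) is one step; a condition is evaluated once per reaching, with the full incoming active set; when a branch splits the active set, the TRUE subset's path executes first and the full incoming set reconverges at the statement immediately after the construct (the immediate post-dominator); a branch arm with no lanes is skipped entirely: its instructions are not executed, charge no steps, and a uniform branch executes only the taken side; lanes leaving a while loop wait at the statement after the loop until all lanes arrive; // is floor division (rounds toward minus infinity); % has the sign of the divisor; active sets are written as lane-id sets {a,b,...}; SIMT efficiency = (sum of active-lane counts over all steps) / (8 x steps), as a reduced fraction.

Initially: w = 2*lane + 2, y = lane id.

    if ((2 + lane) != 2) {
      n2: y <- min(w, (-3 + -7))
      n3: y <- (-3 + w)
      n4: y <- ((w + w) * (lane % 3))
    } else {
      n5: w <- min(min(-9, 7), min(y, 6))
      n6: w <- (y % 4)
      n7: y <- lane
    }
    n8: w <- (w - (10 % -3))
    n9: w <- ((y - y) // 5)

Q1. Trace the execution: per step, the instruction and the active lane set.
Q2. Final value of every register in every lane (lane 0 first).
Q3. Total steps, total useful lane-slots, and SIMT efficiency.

step 0: eval ((2 + lane) != 2)       {0,1,2,3,4,5,6,7}
step 1: y <- min(w, (-3 + -7))       {1,2,3,4,5,6,7}
step 2: y <- (-3 + w)                {1,2,3,4,5,6,7}
step 3: y <- ((w + w) * (lane % 3))  {1,2,3,4,5,6,7}
step 4: w <- min(min(-9, 7), min(y, 6)) {0}
step 5: w <- (y % 4)                 {0}
step 6: y <- lane                    {0}
step 7: w <- (w - (10 % -3))         {0,1,2,3,4,5,6,7}
step 8: w <- ((y - y) // 5)          {0,1,2,3,4,5,6,7}

Answer: 9 steps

w: 0,0,0,0,0,0,0,0
y: 0,8,24,0,20,48,0,32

steps = 9; useful = 48; efficiency = 48/72 = 2/3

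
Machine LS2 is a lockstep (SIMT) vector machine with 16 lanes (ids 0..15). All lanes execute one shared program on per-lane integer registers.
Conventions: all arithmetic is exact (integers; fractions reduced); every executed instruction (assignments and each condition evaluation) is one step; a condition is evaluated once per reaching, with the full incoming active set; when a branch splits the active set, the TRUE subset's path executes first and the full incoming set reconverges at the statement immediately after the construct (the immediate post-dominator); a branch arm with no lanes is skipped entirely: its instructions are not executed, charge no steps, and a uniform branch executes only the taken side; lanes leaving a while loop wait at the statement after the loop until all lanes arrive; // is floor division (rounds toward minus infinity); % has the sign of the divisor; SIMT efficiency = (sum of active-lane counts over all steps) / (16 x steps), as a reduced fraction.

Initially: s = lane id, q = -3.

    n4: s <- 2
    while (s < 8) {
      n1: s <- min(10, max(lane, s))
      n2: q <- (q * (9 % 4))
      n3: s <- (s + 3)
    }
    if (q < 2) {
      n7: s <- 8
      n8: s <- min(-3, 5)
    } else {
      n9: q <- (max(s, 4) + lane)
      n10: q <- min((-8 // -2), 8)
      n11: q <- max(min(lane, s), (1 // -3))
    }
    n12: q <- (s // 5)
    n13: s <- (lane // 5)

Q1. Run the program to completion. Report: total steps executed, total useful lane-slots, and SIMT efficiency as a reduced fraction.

Answer: 15 steps, 196 useful, 49/60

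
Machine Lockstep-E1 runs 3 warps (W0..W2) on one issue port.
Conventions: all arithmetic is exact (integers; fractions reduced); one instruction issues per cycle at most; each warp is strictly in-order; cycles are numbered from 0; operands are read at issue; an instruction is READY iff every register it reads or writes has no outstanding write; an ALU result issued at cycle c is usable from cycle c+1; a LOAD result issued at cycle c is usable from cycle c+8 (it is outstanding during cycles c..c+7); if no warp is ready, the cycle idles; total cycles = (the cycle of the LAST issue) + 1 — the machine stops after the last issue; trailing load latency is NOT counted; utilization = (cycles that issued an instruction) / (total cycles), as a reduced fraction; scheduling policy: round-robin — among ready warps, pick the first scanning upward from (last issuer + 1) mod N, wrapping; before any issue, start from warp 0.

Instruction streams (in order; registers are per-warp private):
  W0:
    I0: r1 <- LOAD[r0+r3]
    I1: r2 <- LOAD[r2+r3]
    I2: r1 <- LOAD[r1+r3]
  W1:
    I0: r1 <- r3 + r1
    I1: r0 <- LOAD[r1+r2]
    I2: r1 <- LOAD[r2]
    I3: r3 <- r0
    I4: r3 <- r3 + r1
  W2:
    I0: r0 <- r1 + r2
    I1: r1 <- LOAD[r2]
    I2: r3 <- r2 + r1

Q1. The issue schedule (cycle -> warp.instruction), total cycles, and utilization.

cycle 0: W0.I0
cycle 1: W1.I0
cycle 2: W2.I0
cycle 3: W0.I1
cycle 4: W1.I1
cycle 5: W2.I1
cycle 6: W1.I2
cycle 7: idle
cycle 8: W0.I2
cycle 9: idle
cycle 10: idle
cycle 11: idle
cycle 12: W1.I3
cycle 13: W2.I2
cycle 14: W1.I4

Answer: 15 cycles, utilization 11/15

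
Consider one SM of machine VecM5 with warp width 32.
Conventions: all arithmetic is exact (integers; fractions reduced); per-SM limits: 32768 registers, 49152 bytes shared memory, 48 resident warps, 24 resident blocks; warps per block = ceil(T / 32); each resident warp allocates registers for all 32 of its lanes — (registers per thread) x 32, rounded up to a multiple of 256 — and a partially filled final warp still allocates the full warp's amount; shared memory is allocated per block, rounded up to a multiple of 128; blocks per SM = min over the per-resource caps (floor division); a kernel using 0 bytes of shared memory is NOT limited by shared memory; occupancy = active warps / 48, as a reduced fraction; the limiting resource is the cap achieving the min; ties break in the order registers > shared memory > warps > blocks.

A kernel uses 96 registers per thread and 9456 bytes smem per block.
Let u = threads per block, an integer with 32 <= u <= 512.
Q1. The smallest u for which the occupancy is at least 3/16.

Answer: u = 33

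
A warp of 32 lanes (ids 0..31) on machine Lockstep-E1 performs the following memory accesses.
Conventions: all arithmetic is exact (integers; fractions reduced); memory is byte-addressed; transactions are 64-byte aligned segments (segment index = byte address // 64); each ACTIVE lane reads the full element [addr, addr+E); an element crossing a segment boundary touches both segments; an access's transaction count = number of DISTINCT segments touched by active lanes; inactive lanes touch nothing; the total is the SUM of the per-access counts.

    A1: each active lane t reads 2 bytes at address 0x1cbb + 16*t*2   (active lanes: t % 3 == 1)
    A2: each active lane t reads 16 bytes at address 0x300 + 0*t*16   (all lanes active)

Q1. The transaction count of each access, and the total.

A1: 11 transactions
A2: 1 transaction

Answer: 11,1; total 12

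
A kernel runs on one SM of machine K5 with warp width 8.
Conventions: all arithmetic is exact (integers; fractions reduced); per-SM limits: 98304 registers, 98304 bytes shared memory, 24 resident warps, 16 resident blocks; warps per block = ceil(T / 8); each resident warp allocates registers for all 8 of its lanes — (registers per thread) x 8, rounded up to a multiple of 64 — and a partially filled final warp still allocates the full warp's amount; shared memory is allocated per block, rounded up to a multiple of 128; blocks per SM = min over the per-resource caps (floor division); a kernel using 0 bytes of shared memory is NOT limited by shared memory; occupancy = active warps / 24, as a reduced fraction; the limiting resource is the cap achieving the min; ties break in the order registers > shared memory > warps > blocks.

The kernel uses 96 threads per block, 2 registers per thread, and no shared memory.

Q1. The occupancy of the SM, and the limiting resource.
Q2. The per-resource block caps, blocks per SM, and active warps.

Answer: occupancy 1, limited by warps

registers: 128 blocks
shared memory: no limit (kernel uses none)
warps: 2 blocks
blocks: 16 blocks

Answer: 2 blocks, 24 active warps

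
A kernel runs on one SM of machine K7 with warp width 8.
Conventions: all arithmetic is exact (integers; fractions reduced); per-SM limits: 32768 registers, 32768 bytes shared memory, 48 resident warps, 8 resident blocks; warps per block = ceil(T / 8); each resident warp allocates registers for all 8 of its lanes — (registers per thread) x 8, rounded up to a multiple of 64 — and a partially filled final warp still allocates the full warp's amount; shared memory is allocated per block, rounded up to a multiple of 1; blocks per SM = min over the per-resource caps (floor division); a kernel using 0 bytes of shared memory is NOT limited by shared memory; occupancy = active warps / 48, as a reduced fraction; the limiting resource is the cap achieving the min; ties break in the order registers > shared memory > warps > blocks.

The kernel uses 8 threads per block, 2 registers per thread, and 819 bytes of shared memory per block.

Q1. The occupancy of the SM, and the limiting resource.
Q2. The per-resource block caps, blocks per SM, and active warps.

Answer: occupancy 1/6, limited by blocks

registers: 512 blocks
shared memory: 40 blocks
warps: 48 blocks
blocks: 8 blocks

Answer: 8 blocks, 8 active warps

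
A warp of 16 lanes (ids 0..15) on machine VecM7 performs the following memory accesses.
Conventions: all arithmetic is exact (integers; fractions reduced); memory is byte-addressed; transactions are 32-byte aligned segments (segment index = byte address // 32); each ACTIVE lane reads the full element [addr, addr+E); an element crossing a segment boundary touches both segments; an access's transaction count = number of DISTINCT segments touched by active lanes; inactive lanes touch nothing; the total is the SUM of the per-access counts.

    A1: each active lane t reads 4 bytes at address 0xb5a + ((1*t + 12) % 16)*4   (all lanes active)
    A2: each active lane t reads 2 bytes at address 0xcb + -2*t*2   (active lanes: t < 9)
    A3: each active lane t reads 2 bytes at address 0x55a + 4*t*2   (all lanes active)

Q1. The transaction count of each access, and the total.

A1: 3 transactions
A2: 2 transactions
A3: 5 transactions

Answer: 3,2,5; total 10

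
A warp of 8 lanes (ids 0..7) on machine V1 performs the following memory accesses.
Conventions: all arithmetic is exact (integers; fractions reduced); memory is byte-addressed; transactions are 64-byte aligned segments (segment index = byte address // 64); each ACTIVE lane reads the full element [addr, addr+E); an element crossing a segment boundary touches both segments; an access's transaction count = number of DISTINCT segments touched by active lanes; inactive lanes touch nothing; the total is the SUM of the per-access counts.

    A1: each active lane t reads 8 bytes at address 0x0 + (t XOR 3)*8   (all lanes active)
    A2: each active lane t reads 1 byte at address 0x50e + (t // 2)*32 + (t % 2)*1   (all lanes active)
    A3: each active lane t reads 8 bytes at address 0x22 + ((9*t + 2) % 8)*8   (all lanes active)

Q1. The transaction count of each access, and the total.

A1: 1 transaction
A2: 2 transactions
A3: 2 transactions

Answer: 1,2,2; total 5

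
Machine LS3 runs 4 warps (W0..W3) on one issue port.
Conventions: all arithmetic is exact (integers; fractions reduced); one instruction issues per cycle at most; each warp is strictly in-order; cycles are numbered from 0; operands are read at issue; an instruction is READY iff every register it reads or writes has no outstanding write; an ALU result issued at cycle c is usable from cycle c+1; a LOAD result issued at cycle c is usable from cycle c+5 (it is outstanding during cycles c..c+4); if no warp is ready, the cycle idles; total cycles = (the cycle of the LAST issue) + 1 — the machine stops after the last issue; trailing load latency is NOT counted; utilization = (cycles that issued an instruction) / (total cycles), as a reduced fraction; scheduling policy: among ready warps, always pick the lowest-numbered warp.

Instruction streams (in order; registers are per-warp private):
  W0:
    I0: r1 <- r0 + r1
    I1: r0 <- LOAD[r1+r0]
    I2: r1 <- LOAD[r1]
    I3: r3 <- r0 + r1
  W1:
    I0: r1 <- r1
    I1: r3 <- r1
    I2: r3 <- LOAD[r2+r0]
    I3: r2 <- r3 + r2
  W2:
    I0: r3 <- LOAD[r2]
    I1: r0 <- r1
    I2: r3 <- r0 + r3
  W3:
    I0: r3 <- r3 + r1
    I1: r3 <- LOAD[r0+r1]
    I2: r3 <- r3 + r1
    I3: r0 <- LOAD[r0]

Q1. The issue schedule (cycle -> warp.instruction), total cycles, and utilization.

cycle 0: W0.I0
cycle 1: W0.I1
cycle 2: W0.I2
cycle 3: W1.I0
cycle 4: W1.I1
cycle 5: W1.I2
cycle 6: W2.I0
cycle 7: W0.I3
cycle 8: W2.I1
cycle 9: W3.I0
cycle 10: W1.I3
cycle 11: W2.I2
cycle 12: W3.I1
cycle 13: idle
cycle 14: idle
cycle 15: idle
cycle 16: idle
cycle 17: W3.I2
cycle 18: W3.I3

Answer: 19 cycles, utilization 15/19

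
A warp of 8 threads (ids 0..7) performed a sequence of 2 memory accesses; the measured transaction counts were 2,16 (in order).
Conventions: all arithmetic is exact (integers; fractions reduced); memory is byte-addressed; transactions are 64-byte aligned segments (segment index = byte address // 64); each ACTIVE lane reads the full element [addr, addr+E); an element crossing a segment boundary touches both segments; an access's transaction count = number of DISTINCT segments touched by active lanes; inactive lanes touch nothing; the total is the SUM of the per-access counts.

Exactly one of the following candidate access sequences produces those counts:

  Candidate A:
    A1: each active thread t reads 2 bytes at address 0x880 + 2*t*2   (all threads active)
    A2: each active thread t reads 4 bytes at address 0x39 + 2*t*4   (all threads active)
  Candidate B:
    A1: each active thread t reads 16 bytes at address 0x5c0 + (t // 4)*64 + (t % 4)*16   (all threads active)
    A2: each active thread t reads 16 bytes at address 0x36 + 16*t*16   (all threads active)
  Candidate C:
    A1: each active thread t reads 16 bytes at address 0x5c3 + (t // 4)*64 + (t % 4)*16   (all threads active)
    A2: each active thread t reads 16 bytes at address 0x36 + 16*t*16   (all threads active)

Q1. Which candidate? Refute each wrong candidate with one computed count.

A: A1 gives 1 transaction, not 2
C: A1 gives 3 transactions, not 2
B: all counts match (2,16)

Answer: B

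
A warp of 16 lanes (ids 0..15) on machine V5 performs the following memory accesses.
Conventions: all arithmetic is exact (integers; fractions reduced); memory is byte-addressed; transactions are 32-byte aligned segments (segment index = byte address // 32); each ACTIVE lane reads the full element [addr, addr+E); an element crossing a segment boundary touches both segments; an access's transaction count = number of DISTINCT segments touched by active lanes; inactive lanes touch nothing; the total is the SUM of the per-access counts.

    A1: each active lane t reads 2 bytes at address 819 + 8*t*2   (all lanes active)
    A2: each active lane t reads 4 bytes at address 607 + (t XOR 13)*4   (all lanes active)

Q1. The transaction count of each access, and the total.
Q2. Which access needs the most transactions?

A1: 9 transactions
A2: 3 transactions

Answer: 9,3; total 12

Answer: A1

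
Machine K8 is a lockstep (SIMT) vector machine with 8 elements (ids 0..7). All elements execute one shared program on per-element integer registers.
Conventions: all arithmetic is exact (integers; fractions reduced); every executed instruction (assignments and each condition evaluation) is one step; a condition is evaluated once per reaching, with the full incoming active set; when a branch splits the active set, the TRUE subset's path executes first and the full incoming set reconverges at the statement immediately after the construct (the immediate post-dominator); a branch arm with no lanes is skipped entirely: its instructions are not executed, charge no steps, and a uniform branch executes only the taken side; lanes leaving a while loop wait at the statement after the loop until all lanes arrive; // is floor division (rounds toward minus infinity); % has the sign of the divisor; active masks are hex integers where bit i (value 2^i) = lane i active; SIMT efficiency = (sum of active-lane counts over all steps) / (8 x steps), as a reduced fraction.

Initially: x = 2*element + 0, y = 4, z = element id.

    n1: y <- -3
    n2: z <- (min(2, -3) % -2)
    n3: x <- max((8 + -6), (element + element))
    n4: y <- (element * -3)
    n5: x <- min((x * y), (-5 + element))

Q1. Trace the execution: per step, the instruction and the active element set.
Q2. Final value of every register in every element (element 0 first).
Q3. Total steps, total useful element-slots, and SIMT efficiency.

step 0: y <- -3                      0xff
step 1: z <- (min(2, -3) % -2)       0xff
step 2: x <- max((8 + -6), (element + element)) 0xff
step 3: y <- (element * -3)          0xff
step 4: x <- min((x * y), (-5 + element)) 0xff

Answer: 5 steps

x: -5,-6,-24,-54,-96,-150,-216,-294
y: 0,-3,-6,-9,-12,-15,-18,-21
z: -1,-1,-1,-1,-1,-1,-1,-1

steps = 5; useful = 40; efficiency = 40/40 = 1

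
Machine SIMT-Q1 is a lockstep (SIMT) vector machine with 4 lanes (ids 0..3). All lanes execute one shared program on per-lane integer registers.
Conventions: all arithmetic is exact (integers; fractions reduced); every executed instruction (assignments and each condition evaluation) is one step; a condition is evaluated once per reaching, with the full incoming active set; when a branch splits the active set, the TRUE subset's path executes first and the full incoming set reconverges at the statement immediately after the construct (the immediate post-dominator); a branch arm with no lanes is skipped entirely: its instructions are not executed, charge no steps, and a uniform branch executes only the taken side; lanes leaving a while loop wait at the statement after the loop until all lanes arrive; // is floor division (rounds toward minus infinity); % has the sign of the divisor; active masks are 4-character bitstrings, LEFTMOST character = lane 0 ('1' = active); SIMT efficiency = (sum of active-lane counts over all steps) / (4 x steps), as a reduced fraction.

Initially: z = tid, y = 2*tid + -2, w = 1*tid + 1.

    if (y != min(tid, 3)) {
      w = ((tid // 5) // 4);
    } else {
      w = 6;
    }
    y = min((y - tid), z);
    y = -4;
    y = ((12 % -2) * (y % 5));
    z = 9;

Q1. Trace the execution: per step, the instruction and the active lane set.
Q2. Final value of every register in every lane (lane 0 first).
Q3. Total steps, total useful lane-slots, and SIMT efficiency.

step 0: eval (y != min(tid, 3))      1111
step 1: w <- ((tid // 5) // 4)       1101
step 2: w <- 6                       0010
step 3: y <- min((y - tid), z)       1111
step 4: y <- -4                      1111
step 5: y <- ((12 % -2) * (y % 5))   1111
step 6: z <- 9                       1111

Answer: 7 steps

z: 9,9,9,9
y: 0,0,0,0
w: 0,0,6,0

steps = 7; useful = 24; efficiency = 24/28 = 6/7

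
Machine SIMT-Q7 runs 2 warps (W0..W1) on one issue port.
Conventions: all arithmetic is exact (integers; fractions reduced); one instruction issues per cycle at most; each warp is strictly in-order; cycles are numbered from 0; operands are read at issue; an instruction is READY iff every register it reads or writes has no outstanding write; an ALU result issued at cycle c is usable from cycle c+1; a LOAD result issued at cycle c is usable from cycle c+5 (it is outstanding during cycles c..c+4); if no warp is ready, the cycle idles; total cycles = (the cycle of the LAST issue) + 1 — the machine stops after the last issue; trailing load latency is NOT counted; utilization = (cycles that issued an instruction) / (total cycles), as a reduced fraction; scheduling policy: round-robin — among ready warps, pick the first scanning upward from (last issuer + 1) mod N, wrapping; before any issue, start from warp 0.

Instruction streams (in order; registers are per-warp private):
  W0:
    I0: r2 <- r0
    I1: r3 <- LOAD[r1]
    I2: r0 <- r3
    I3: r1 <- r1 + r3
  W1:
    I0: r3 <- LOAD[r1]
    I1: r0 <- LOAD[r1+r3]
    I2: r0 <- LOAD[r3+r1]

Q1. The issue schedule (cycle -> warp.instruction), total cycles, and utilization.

cycle 0: W0.I0
cycle 1: W1.I0
cycle 2: W0.I1
cycle 3: idle
cycle 4: idle
cycle 5: idle
cycle 6: W1.I1
cycle 7: W0.I2
cycle 8: W0.I3
cycle 9: idle
cycle 10: idle
cycle 11: W1.I2

Answer: 12 cycles, utilization 7/12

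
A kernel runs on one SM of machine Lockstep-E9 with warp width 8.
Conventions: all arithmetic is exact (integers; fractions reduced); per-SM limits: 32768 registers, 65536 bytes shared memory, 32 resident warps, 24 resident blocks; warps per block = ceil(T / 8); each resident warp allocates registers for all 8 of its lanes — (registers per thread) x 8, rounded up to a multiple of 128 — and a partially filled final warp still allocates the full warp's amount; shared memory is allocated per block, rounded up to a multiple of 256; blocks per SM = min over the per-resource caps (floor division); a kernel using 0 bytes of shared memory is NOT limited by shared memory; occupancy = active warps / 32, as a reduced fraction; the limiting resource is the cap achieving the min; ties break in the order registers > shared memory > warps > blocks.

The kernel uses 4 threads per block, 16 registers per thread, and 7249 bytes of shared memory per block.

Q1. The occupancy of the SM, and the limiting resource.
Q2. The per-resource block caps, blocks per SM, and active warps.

Answer: occupancy 1/4, limited by shared memory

registers: 256 blocks
shared memory: 8 blocks
warps: 32 blocks
blocks: 24 blocks

Answer: 8 blocks, 8 active warps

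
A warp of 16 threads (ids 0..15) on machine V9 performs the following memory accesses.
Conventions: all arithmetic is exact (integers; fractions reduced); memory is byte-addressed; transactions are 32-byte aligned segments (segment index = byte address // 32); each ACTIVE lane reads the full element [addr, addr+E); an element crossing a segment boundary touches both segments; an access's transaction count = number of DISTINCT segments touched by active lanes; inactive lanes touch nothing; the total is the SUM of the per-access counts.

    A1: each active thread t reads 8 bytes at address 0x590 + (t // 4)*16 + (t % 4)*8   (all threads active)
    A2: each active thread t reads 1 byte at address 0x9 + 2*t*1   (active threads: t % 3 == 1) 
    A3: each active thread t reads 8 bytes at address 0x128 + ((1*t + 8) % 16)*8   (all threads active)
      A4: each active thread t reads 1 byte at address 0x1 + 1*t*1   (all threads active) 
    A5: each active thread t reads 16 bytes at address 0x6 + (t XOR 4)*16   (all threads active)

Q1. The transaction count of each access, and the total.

A1: 3 transactions
A2: 2 transactions
A3: 5 transactions
A4: 1 transaction
A5: 9 transactions

Answer: 3,2,5,1,9; total 20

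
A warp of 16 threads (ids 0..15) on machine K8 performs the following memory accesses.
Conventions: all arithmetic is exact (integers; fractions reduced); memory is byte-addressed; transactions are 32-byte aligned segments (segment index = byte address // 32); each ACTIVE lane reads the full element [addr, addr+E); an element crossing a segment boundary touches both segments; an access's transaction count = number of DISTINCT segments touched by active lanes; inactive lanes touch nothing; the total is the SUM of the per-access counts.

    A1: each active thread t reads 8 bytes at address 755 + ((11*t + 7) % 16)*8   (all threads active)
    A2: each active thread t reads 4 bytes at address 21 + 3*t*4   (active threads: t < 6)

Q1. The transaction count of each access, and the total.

A1: 5 transactions
A2: 3 transactions

Answer: 5,3; total 8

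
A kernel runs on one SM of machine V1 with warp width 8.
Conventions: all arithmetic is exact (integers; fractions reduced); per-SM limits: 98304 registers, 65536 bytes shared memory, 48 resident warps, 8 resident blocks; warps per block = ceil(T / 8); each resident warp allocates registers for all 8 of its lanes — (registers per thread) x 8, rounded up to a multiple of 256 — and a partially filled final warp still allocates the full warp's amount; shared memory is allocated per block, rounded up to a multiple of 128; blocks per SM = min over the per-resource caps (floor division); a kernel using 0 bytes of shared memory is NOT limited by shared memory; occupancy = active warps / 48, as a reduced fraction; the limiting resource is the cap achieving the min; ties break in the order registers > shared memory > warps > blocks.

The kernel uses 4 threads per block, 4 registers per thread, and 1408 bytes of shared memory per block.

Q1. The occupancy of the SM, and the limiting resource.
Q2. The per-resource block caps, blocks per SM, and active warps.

Answer: occupancy 1/6, limited by blocks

registers: 384 blocks
shared memory: 46 blocks
warps: 48 blocks
blocks: 8 blocks

Answer: 8 blocks, 8 active warps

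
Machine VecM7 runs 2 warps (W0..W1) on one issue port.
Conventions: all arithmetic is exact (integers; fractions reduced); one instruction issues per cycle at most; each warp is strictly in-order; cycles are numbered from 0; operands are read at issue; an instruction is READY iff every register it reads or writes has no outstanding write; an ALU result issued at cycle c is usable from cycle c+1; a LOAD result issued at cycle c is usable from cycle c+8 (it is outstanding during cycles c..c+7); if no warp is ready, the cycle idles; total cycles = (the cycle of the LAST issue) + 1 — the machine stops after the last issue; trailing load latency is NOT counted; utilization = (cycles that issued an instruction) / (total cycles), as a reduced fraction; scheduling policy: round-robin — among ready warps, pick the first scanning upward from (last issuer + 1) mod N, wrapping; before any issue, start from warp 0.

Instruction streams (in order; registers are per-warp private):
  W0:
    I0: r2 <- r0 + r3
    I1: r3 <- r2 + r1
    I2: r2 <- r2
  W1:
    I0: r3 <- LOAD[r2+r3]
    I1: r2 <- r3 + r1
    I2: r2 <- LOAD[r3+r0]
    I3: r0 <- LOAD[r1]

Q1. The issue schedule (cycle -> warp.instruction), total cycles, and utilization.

cycle 0: W0.I0
cycle 1: W1.I0
cycle 2: W0.I1
cycle 3: W0.I2
cycle 4: idle
cycle 5: idle
cycle 6: idle
cycle 7: idle
cycle 8: idle
cycle 9: W1.I1
cycle 10: W1.I2
cycle 11: W1.I3

Answer: 12 cycles, utilization 7/12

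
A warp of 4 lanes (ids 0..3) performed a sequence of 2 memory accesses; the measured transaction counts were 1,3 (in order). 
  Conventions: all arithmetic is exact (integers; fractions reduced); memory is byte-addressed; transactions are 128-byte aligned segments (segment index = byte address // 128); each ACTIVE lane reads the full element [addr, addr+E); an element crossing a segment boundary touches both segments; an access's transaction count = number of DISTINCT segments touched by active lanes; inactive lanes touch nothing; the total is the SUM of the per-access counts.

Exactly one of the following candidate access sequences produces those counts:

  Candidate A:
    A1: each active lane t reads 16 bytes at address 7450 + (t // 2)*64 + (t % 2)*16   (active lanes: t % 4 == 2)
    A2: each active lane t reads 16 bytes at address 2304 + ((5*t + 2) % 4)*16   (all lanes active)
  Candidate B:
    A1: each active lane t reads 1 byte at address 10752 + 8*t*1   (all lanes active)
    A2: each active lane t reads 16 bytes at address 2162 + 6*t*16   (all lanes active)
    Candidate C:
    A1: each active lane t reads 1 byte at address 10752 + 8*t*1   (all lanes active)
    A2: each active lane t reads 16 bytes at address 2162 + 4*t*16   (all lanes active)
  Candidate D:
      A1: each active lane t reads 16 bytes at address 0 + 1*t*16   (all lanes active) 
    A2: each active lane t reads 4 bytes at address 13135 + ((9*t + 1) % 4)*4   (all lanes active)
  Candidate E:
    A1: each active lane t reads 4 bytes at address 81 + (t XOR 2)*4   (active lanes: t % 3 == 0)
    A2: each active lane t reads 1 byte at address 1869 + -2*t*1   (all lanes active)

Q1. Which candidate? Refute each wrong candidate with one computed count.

A: A2 gives 1 transaction, not 3
B: A2 gives 4 transactions, not 3
D: A2 gives 1 transaction, not 3
E: A2 gives 1 transaction, not 3
C: all counts match (1,3)

Answer: C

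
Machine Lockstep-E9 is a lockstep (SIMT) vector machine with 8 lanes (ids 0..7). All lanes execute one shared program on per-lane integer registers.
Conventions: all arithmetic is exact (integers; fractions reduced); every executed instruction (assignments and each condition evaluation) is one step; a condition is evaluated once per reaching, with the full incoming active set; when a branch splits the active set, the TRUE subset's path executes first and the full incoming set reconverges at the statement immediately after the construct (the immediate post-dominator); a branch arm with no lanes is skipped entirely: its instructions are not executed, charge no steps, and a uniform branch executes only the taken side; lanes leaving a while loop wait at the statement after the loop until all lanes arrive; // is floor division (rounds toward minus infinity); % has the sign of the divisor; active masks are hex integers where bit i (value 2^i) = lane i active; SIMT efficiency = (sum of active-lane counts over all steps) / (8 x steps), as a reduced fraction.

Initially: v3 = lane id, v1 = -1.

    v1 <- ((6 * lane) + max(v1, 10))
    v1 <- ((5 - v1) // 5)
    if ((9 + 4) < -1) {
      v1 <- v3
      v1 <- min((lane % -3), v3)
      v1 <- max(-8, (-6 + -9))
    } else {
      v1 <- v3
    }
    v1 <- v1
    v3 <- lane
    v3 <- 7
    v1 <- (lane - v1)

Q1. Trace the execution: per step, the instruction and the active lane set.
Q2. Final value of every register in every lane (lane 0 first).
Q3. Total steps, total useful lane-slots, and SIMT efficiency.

step 0: v1 <- ((6 * lane) + max(v1, 10)) 0xff
step 1: v1 <- ((5 - v1) // 5)        0xff
step 2: eval ((9 + 4) < -1)          0xff
step 3: v1 <- v3                     0xff
step 4: v1 <- v1                     0xff
step 5: v3 <- lane                   0xff
step 6: v3 <- 7                      0xff
step 7: v1 <- (lane - v1)            0xff

Answer: 8 steps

v3: 7,7,7,7,7,7,7,7
v1: 0,0,0,0,0,0,0,0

steps = 8; useful = 64; efficiency = 64/64 = 1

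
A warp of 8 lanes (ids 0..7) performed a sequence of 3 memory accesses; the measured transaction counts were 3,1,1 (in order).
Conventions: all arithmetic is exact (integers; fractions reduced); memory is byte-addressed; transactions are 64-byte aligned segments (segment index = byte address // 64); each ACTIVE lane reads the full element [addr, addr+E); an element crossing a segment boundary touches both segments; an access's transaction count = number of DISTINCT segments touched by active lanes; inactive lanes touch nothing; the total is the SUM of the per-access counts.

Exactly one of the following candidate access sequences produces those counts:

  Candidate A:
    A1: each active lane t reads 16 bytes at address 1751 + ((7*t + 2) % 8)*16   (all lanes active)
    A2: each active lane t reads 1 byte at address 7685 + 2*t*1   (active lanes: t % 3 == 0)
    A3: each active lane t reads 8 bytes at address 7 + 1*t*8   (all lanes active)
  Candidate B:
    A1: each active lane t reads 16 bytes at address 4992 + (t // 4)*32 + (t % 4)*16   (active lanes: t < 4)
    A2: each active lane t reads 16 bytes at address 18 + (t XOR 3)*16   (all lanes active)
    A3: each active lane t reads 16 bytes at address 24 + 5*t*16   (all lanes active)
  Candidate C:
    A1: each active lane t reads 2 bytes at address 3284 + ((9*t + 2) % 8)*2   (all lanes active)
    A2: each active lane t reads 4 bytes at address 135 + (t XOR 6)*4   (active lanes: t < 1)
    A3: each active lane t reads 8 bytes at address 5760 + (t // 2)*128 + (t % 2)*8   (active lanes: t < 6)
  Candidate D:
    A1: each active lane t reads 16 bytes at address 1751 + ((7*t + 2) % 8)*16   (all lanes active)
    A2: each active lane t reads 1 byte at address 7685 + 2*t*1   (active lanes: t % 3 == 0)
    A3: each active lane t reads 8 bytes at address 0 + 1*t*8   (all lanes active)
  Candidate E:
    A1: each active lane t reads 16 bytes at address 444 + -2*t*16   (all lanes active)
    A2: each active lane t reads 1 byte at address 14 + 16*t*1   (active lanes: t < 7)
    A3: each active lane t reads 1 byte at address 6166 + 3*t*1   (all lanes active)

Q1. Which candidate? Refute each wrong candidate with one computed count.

A: A3 gives 2 transactions, not 1
B: A1 gives 1 transaction, not 3
C: A1 gives 1 transaction, not 3
E: A1 gives 5 transactions, not 3
D: all counts match (3,1,1)

Answer: D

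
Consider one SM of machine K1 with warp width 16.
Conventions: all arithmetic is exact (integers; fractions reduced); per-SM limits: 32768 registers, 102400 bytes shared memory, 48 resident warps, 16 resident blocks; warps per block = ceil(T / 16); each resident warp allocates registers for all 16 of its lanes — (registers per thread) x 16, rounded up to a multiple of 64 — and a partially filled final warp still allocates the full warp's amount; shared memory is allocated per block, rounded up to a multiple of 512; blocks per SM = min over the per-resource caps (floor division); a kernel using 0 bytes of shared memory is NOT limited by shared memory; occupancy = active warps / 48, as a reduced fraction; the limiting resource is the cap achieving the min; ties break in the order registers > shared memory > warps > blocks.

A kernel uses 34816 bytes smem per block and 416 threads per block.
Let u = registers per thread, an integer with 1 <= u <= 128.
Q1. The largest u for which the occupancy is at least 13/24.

Answer: u = 76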